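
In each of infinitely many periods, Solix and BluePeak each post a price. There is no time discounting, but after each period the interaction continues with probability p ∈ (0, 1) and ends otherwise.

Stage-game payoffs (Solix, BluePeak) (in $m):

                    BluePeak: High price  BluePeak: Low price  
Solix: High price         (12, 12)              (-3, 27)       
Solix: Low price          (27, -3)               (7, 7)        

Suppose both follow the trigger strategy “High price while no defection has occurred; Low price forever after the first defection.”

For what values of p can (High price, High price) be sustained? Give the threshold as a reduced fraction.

Expected cooperation value is 12 + p·12 + p²·12 + … = 12/(1−p); deviation gives 27 + p·7/(1−p).
12 ≥ 27(1−p) + 7p ⇒ 20p ≥ 15 ⇒ p ≥ 15/20 = 3/4.

3/4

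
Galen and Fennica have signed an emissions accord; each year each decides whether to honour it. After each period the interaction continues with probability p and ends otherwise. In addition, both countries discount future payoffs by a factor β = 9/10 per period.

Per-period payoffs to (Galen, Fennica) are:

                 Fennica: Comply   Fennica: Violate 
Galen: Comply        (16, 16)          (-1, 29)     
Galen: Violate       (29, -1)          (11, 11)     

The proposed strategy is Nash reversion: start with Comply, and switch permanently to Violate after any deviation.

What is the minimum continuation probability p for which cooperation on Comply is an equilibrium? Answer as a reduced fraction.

65/81

Expected continuation weight on next period's payoff is β·p = 9/10·p, which plays the role of the discount factor.
Cooperation requires 9/10·p ≥ (29−16)/(29−11) = 13/18, hence p ≥ 65/81.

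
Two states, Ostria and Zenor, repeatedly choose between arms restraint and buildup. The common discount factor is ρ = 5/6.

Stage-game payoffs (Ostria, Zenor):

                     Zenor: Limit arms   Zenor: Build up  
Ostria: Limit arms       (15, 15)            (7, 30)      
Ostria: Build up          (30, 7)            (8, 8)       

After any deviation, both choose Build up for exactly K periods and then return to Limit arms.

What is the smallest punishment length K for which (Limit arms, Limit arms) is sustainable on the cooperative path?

No profitable deviation requires (15−8)(ρ+…+ρ^K) ≥ 30−15, i.e. ρ+…+ρ^K ≥ 15/7 ≈ 2.1429.
With ρ = 5/6, the partial sums are K=1: 0.8333, K=2: 1.5278, K=3: 2.1065, K=4: 2.5887.
K = 4 is the first length at which the sum reaches 2.1429.

4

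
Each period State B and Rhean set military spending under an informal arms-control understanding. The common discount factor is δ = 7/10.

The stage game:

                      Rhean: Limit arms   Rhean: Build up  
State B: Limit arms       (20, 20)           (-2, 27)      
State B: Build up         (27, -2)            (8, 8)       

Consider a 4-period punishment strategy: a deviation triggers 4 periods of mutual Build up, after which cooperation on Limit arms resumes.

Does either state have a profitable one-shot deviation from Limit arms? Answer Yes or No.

No

IC: δ+…+δ^4 ≥ (27−20)/(20−8) = 7/12.
At δ = 7/10: partial sum = 1.7731 ≥ 0.5833. Cooperation sustainable.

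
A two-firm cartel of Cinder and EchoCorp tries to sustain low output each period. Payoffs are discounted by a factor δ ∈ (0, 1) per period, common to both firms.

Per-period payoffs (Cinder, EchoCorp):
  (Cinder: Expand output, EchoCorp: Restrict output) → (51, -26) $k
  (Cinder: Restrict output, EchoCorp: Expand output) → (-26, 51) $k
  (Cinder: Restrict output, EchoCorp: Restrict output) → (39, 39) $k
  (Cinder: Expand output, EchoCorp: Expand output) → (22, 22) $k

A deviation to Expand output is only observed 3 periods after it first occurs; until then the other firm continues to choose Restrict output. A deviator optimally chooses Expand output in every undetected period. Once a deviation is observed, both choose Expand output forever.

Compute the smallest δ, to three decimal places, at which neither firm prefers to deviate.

Deviating for the 3 undetected periods gains 51−39 = 12 per period over cooperation, then loses 39−22 = 17 per period forever once punishment starts.
Gain: 12(1 + δ + … + δ^2); loss: 17·δ^3/(1−δ).
No profitable deviation ⇔ 12(1−δ^3) ≤ 17·δ^3, i.e. δ^3 ≥ 12/(12+17) = 12/29.
Hence δ ≥ (12/29)^(1/3) ≈ 0.745.

0.745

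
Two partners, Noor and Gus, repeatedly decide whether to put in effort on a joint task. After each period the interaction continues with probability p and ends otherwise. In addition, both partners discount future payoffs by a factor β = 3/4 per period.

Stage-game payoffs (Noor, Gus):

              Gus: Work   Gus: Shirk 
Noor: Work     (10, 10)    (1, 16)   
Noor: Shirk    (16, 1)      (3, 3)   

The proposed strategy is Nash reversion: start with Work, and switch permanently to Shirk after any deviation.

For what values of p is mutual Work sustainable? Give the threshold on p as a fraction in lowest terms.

8/13

Expected continuation weight on next period's payoff is β·p = 3/4·p, which plays the role of the discount factor.
Cooperation requires 3/4·p ≥ (16−10)/(16−3) = 6/13, hence p ≥ 8/13.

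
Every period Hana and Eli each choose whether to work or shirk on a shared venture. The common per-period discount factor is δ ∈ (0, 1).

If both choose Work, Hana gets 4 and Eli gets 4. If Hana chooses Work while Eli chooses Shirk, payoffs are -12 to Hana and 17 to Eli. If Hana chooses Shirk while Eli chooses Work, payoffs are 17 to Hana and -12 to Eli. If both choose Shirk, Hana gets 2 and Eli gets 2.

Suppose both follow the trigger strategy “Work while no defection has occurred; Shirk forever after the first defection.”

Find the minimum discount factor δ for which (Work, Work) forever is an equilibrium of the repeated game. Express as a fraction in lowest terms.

13/15

Under grim trigger the critical discount factor is (T−C)/(T−P) with T = 17, C = 4, P = 2.
δ* = (17−4)/(17−2) = 13/15.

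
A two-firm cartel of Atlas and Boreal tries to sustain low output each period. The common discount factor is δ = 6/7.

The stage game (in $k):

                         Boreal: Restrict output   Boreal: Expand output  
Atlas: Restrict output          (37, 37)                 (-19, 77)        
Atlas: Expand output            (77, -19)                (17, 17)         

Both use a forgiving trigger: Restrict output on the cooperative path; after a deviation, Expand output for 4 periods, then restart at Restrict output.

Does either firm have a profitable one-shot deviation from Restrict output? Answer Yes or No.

No

A one-shot deviation gives 77 now, then 17 for 4 periods, then back to 37.
Gain from deviating: (77−37) today; loss: (37−17) in each of the next 4 periods.
No-deviation condition: (37−17)(δ+…+δ^4) ≥ 77−37, i.e. δ+…+δ^4 ≥ 2.
At δ = 6/7: δ+…+δ^4 = 2.7613 ≥ 2.0000.
So cooperation is sustainable.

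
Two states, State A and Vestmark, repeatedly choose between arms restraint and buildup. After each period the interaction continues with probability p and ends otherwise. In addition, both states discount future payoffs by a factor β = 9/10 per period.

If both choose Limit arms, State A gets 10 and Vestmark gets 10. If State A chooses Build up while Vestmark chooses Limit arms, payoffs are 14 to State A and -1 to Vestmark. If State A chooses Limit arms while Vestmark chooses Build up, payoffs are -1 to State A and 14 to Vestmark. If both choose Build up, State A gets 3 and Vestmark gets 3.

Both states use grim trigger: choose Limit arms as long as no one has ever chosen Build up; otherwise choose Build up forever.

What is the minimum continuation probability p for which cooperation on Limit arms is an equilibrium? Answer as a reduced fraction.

With continuation probability p and discount β, the effective per-period discount factor is βp.
Grim-trigger IC: βp ≥ (14−10)/(14−3) = 4/11.
So p ≥ (4/11)/(9/10) = 40/99.

40/99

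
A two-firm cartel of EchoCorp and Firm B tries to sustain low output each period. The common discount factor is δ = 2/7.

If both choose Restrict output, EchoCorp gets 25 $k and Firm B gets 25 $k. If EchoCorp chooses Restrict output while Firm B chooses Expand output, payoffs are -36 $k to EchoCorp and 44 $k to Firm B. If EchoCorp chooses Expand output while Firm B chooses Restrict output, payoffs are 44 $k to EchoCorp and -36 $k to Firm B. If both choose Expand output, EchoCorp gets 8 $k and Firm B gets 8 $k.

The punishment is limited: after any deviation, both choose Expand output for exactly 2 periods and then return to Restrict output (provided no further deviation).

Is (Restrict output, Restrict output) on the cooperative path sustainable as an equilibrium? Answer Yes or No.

Comparing payoff streams over the 3 periods until play realigns: cooperate → 25(1+δ+…+δ^2); deviate → 44 + 8(δ+…+δ^2).
Cooperation is sustained iff (25−8)(δ+…+δ^2) ≥ 44−25.
δ+…+δ^2 = 2/7·(1−(2/7)^2)/(1−2/7) = 0.3673, and (44−25)/(25−8) = 1.1176.
0.3673 < 1.1176, so cooperation is not sustainable.

No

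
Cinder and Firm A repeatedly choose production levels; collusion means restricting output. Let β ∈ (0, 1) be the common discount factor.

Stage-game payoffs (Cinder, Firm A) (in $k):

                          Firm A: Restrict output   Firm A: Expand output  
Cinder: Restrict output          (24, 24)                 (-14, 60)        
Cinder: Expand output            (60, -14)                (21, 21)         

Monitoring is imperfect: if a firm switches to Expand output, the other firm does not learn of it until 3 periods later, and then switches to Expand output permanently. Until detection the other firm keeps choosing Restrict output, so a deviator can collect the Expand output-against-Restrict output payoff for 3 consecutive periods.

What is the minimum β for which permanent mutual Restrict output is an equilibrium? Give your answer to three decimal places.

The best deviation is to choose Expand output for all 3 undetected periods, earning 60 each, then 21 forever once detected.
Deviation value: 60(1−β^3)/(1−β) + 21β^3/(1−β); cooperation value: 24/(1−β).
IC: 24 ≥ 60(1−β^3) + 21β^3 = 60 − 39β^3.
So β^3 ≥ 36/39 = 12/13, giving β ≥ (12/13)^(1/3) ≈ 0.974.

0.974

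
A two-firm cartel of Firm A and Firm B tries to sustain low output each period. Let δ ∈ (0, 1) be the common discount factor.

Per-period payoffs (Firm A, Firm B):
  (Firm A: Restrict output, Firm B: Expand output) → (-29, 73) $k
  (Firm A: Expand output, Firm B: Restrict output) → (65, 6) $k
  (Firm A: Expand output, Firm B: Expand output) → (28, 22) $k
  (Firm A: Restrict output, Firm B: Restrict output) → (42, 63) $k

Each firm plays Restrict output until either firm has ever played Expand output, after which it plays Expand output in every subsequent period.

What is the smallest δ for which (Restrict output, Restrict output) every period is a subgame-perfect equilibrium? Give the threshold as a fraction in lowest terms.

23/37

Firm A: cooperation gives 42 each period; deviation gives 65 once then 28 forever.
  42/(1−δ) ≥ 65 + 28δ/(1−δ) ⇒ δ ≥ 23/37.
Firm B: cooperation gives 63 each period; deviation gives 73 once then 22 forever.
  δ ≥ 10/51.
Both must hold, so the binding constraint is Firm A's: δ ≥ 23/37.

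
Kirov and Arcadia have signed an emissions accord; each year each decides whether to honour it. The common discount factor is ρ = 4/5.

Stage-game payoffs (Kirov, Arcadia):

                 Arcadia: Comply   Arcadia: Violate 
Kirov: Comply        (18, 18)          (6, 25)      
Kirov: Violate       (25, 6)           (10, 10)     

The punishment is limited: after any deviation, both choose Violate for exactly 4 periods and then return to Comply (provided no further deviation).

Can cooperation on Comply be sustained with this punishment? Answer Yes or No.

Comparing payoff streams over the 5 periods until play realigns: cooperate → 18(1+ρ+…+ρ^4); deviate → 25 + 10(ρ+…+ρ^4).
Cooperation is sustained iff (18−10)(ρ+…+ρ^4) ≥ 25−18.
ρ+…+ρ^4 = 4/5·(1−(4/5)^4)/(1−4/5) = 2.3616, and (25−18)/(18−10) = 0.8750.
2.3616 ≥ 0.8750, so cooperation is sustainable.

Yes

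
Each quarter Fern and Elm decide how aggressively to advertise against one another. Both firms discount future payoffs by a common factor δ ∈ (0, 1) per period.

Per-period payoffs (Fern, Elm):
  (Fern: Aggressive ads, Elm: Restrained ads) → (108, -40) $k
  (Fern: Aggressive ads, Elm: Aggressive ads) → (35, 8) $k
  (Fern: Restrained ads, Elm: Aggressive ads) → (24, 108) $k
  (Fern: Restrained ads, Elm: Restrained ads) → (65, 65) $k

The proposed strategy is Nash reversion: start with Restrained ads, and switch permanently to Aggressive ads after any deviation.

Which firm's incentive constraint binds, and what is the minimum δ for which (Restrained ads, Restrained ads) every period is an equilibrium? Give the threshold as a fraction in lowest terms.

Fern: cooperation gives 65 each period; deviation gives 108 once then 35 forever.
  65/(1−δ) ≥ 108 + 35δ/(1−δ) ⇒ δ ≥ 43/73.
Elm: cooperation gives 65 each period; deviation gives 108 once then 8 forever.
  δ ≥ 43/100.
Both must hold, so the binding constraint is Fern's: δ ≥ 43/73.

Fern; δ ≥ 43/73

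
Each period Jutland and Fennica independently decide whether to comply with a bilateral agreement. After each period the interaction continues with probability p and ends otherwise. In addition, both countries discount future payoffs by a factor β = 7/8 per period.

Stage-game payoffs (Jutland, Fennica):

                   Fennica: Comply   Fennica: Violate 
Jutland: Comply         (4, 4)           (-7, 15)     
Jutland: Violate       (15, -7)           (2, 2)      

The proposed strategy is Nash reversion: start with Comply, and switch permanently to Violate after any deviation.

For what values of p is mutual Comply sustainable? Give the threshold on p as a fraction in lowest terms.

With continuation probability p and discount β, the effective per-period discount factor is βp.
Grim-trigger IC: βp ≥ (15−4)/(15−2) = 11/13.
So p ≥ (11/13)/(7/8) = 88/91.

88/91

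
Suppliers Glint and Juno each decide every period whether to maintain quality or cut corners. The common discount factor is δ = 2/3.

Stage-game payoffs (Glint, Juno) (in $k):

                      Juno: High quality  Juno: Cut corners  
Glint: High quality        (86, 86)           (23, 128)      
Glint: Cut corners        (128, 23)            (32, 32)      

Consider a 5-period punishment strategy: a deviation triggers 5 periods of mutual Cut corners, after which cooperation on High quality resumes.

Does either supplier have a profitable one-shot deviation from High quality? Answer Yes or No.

No

Comparing payoff streams over the 6 periods until play realigns: cooperate → 86(1+δ+…+δ^5); deviate → 128 + 32(δ+…+δ^5).
Cooperation is sustained iff (86−32)(δ+…+δ^5) ≥ 128−86.
δ+…+δ^5 = 2/3·(1−(2/3)^5)/(1−2/3) = 1.7366, and (128−86)/(86−32) = 0.7778.
1.7366 ≥ 0.7778, so cooperation is sustainable.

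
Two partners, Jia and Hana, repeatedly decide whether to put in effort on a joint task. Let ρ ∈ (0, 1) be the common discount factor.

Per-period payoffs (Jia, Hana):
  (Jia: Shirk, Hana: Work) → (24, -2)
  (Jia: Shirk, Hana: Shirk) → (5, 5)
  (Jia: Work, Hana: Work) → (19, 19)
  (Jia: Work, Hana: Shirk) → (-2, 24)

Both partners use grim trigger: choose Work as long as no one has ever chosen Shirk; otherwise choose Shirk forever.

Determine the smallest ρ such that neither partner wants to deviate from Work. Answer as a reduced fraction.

Cooperation forever yields 19 each period: 19/(1−ρ).
Deviating yields 24 once, then 5 forever: 24 + 5ρ/(1−ρ).
No profitable deviation requires 19/(1−ρ) ≥ 24 + 5ρ/(1−ρ).
Multiplying by (1−ρ): 19 ≥ 24(1−ρ) + 5ρ = 24 − 19ρ.
So 19ρ ≥ 5, i.e. ρ ≥ 5/19.

5/19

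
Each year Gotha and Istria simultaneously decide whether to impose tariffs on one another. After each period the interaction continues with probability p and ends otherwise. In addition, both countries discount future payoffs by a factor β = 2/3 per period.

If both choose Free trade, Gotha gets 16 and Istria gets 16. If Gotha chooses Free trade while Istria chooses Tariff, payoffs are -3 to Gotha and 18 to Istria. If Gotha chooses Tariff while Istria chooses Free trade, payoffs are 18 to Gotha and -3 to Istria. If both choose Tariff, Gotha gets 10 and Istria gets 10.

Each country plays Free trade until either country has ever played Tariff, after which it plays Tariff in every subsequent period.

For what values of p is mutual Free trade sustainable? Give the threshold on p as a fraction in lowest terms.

With continuation probability p and discount β, the effective per-period discount factor is βp.
Grim-trigger IC: βp ≥ (18−16)/(18−10) = 1/4.
So p ≥ (1/4)/(2/3) = 3/8.

3/8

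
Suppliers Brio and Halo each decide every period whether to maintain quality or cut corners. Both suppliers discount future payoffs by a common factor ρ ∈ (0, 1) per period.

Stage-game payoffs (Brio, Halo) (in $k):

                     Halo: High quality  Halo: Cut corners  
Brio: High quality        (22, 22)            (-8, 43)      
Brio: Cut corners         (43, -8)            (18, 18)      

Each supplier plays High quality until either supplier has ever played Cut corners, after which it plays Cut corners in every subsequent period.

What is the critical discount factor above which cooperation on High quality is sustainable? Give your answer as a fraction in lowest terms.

22/(1−ρ) ≥ 43 + 18ρ/(1−ρ)
22 ≥ 43 − 25ρ
ρ ≥ 21/25.

21/25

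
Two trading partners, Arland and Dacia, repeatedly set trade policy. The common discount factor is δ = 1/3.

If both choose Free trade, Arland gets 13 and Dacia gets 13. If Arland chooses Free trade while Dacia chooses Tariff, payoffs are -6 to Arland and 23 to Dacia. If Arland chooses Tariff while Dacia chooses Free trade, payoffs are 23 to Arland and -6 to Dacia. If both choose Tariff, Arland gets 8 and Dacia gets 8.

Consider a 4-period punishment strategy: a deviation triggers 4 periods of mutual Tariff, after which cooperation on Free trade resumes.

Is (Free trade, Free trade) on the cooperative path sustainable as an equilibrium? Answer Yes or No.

No

Comparing payoff streams over the 5 periods until play realigns: cooperate → 13(1+δ+…+δ^4); deviate → 23 + 8(δ+…+δ^4).
Cooperation is sustained iff (13−8)(δ+…+δ^4) ≥ 23−13.
δ+…+δ^4 = 1/3·(1−(1/3)^4)/(1−1/3) = 0.4938, and (23−13)/(13−8) = 2.0000.
0.4938 < 2.0000, so cooperation is not sustainable.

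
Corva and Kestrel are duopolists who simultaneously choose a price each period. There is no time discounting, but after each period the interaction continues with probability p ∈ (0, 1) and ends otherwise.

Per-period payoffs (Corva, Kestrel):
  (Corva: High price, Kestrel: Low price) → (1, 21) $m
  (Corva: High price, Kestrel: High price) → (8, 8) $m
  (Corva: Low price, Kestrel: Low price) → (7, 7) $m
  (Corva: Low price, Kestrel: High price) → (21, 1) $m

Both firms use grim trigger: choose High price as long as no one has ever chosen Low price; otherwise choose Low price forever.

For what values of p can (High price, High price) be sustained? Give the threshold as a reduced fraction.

With no time discounting, the continuation probability p plays the role of the discount factor.
Grim-trigger IC: 8/(1−p) ≥ 21 + 7p/(1−p) ⇒ p ≥ (21−8)/(21−7) = 13/14.

13/14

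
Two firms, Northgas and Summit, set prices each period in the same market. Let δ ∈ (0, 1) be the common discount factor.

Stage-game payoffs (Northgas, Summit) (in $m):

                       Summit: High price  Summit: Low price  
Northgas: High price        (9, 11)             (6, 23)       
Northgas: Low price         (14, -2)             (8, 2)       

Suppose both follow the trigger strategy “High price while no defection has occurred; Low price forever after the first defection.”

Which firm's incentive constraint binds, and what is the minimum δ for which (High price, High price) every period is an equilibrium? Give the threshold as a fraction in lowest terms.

Northgas: cooperation gives 9 each period; deviation gives 14 once then 8 forever.
  9/(1−δ) ≥ 14 + 8δ/(1−δ) ⇒ δ ≥ 5/6.
Summit: cooperation gives 11 each period; deviation gives 23 once then 2 forever.
  δ ≥ 12/21 = 4/7.
Both must hold, so the binding constraint is Northgas's: δ ≥ 5/6.

Northgas; δ ≥ 5/6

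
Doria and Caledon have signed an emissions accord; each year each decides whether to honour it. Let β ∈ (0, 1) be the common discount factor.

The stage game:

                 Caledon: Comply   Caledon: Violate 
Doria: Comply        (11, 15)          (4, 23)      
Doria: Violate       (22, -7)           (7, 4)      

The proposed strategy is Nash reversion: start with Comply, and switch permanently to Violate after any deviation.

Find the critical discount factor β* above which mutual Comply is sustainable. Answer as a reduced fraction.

For Doria: deviation gain 22−11 = 11, per-period punishment loss 11−7 = 4. IC gives β ≥ 11/15.
For Caledon: gain 8, loss 11 per period, so β ≥ 8/19.
The tighter constraint is Doria's, so cooperation needs β ≥ 11/15.

11/15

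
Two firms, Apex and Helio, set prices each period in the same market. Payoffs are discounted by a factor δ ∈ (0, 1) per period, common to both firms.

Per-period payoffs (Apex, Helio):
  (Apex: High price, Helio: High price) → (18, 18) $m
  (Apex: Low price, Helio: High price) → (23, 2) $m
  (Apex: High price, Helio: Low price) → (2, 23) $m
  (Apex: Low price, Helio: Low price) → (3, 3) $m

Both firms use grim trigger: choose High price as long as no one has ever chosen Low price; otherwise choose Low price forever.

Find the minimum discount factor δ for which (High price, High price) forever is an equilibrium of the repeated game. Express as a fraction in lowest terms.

18/(1−δ) ≥ 23 + 3δ/(1−δ)
18 ≥ 23 − 20δ
δ ≥ 5/20 = 1/4.

1/4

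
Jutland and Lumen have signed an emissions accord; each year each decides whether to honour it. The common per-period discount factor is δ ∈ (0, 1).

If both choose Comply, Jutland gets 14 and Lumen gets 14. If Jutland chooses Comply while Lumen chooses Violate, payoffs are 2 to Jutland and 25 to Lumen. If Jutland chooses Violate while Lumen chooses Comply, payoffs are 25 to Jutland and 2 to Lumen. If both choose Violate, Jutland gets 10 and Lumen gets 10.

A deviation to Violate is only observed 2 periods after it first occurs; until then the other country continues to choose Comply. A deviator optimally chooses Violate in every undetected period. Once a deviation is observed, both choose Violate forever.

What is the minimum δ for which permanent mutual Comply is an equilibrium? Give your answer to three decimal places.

0.856

Deviating for the 2 undetected periods gains 25−14 = 11 per period over cooperation, then loses 14−10 = 4 per period forever once punishment starts.
Gain: 11(1 + δ + … + δ^1); loss: 4·δ^2/(1−δ).
No profitable deviation ⇔ 11(1−δ^2) ≤ 4·δ^2, i.e. δ^2 ≥ 11/(11+4) = 11/15.
Hence δ ≥ (11/15)^(1/2) ≈ 0.856.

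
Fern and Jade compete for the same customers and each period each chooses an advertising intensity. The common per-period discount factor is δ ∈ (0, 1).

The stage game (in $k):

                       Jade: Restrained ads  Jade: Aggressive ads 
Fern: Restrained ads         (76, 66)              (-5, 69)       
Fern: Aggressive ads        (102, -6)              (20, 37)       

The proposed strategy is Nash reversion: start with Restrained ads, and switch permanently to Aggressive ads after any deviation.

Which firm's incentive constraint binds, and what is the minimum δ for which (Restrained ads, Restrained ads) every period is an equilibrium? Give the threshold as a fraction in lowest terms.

Fern; δ ≥ 13/41

Fern: cooperation gives 76 each period; deviation gives 102 once then 20 forever.
  76/(1−δ) ≥ 102 + 20δ/(1−δ) ⇒ δ ≥ 26/82 = 13/41.
Jade: cooperation gives 66 each period; deviation gives 69 once then 37 forever.
  δ ≥ 3/32.
Both must hold, so the binding constraint is Fern's: δ ≥ 13/41.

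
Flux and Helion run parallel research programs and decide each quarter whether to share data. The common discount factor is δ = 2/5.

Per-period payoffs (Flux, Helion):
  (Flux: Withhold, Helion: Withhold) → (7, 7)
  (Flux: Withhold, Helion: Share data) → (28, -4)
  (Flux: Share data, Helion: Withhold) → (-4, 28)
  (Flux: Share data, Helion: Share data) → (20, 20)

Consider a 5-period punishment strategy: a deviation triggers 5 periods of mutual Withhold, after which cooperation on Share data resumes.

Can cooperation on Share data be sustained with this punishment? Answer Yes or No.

Yes

A one-shot deviation gives 28 now, then 7 for 5 periods, then back to 20.
Gain from deviating: (28−20) today; loss: (20−7) in each of the next 5 periods.
No-deviation condition: (20−7)(δ+…+δ^5) ≥ 28−20, i.e. δ+…+δ^5 ≥ 8/13.
At δ = 2/5: δ+…+δ^5 = 0.6598 ≥ 0.6154.
So cooperation is sustainable.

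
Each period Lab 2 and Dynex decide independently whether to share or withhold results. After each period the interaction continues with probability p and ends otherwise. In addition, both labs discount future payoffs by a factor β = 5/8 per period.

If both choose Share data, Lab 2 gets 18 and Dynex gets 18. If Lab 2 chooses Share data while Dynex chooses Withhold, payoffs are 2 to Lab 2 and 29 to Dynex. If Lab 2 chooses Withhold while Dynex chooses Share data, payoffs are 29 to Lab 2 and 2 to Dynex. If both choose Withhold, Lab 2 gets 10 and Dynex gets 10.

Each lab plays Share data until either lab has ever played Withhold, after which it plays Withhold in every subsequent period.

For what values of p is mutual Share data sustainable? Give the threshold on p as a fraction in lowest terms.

88/95

With continuation probability p and discount β, the effective per-period discount factor is βp.
Grim-trigger IC: βp ≥ (29−18)/(29−10) = 11/19.
So p ≥ (11/19)/(5/8) = 88/95.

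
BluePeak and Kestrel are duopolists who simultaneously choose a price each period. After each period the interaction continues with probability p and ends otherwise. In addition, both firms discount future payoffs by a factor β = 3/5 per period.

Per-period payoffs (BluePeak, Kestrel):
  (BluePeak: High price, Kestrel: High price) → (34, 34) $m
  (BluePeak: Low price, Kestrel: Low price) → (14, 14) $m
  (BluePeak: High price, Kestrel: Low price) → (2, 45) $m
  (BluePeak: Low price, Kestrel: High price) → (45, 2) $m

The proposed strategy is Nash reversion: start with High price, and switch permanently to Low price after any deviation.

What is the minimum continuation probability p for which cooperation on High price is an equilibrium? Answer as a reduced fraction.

With continuation probability p and discount β, the effective per-period discount factor is βp.
Grim-trigger IC: βp ≥ (45−34)/(45−14) = 11/31.
So p ≥ (11/31)/(3/5) = 55/93.

55/93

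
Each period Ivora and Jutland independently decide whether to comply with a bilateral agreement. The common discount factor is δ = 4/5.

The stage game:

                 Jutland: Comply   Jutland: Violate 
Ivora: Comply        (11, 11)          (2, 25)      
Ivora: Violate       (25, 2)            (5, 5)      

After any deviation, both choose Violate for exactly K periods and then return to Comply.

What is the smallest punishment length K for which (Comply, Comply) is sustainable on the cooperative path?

4

Need Σ_{k=1}^{K} δ^k ≥ (25−11)/(11−5) = 2.3333 at δ = 4/5.
At K = 3 the sum is 1.9520 < 2.3333; at K = 4 it is 2.3616 ≥ 2.3333.
So the minimum punishment length is K = 4.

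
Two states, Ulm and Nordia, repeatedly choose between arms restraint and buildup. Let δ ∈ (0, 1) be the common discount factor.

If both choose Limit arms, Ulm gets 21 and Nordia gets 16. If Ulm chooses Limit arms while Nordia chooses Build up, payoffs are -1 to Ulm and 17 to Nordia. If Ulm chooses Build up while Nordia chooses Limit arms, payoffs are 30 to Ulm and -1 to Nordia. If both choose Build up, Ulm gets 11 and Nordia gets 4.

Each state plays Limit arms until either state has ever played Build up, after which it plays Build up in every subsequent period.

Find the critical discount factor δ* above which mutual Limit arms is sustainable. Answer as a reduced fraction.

9/19

Ulm: cooperation gives 21 each period; deviation gives 30 once then 11 forever.
  21/(1−δ) ≥ 30 + 11δ/(1−δ) ⇒ δ ≥ 9/19.
Nordia: cooperation gives 16 each period; deviation gives 17 once then 4 forever.
  δ ≥ 1/13.
Both must hold, so the binding constraint is Ulm's: δ ≥ 9/19.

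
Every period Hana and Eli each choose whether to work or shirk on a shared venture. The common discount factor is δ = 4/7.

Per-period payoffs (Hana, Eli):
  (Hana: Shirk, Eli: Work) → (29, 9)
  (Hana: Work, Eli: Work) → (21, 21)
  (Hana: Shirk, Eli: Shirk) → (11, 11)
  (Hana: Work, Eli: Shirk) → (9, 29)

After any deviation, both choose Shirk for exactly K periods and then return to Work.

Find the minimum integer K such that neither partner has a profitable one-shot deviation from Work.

2

IC: δ(1−δ^K)/(1−δ) ≥ (29−21)/(21−11) = 4/5.
With δ = 4/7: need 1 − δ^K ≥ 4/5·(1−4/7)/(4/7), i.e. δ^K ≤ 0.4000.
Since (4/7)^1 = 0.5714 and (4/7)^2 = 0.3265, the smallest such K is 2.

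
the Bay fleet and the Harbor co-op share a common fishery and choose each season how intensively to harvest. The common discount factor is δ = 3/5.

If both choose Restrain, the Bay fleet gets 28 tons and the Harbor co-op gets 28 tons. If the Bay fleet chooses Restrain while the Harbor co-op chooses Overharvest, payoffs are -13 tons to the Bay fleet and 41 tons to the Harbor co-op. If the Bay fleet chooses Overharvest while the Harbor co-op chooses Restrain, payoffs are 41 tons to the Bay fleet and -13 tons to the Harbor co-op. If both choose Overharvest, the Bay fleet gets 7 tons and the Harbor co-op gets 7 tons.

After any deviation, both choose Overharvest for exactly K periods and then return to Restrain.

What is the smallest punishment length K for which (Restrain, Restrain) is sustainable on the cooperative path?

No profitable deviation requires (28−7)(δ+…+δ^K) ≥ 41−28, i.e. δ+…+δ^K ≥ 13/21 ≈ 0.6190.
With δ = 3/5, the partial sums are K=1: 0.6000, K=2: 0.9600.
K = 2 is the first length at which the sum reaches 0.6190.

2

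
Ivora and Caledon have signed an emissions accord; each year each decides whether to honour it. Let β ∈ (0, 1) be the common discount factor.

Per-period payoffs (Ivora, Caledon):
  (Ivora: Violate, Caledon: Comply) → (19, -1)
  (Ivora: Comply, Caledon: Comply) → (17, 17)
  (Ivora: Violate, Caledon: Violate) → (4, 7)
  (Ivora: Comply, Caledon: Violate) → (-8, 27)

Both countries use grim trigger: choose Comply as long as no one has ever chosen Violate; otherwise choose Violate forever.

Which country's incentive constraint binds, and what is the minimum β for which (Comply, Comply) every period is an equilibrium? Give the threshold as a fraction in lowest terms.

Caledon; β ≥ 1/2

For Ivora: deviation gain 19−17 = 2, per-period punishment loss 17−4 = 13. IC gives β ≥ 2/15.
For Caledon: gain 10, loss 10 per period, so β ≥ 10/20 = 1/2.
The tighter constraint is Caledon's, so cooperation needs β ≥ 1/2.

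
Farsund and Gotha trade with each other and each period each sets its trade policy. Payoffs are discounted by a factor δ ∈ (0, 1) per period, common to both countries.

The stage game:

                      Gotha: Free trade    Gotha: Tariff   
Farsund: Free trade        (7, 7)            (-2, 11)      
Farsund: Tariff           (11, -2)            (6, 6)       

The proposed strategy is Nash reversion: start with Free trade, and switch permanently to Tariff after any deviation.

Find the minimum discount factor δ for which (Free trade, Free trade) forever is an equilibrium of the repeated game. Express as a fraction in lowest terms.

One-period gain from deviating is 11 − 7 = 4. The loss is 7 − 6 = 1 in every subsequent period, with present value 1·δ/(1−δ).
Deviation is unprofitable when 1·δ/(1−δ) ≥ 4, i.e. δ/(1−δ) ≥ 4.
Equivalently δ ≥ 4/(4+1) = 4/5.

4/5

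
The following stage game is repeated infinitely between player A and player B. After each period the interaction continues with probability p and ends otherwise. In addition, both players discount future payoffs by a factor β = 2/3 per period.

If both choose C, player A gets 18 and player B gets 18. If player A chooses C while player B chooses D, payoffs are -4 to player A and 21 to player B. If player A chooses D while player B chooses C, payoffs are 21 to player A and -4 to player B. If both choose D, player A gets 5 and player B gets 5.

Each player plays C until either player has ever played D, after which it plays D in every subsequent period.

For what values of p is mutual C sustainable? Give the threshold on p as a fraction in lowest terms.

Expected continuation weight on next period's payoff is β·p = 2/3·p, which plays the role of the discount factor.
Cooperation requires 2/3·p ≥ (21−18)/(21−5) = 3/16, hence p ≥ 9/32.

9/32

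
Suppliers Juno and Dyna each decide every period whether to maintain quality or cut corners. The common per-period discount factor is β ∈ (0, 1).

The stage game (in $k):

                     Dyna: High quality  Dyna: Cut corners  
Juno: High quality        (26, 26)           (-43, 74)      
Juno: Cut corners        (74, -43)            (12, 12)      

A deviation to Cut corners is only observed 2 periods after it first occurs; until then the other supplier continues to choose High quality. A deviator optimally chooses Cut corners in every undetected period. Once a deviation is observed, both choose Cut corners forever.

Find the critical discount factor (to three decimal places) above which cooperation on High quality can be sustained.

0.880

Deviating for the 2 undetected periods gains 74−26 = 48 per period over cooperation, then loses 26−12 = 14 per period forever once punishment starts.
Gain: 48(1 + β + … + β^1); loss: 14·β^2/(1−β).
No profitable deviation ⇔ 48(1−β^2) ≤ 14·β^2, i.e. β^2 ≥ 48/(48+14) = 24/31.
Hence β ≥ (24/31)^(1/2) ≈ 0.880.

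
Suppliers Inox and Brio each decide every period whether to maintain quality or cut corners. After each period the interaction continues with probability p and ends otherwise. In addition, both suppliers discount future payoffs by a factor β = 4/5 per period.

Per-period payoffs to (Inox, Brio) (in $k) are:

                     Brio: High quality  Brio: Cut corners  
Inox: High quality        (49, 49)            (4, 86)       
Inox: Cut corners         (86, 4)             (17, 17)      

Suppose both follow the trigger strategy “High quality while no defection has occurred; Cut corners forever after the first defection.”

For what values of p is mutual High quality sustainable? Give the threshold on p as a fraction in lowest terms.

With continuation probability p and discount β, the effective per-period discount factor is βp.
Grim-trigger IC: βp ≥ (86−49)/(86−17) = 37/69.
So p ≥ (37/69)/(4/5) = 185/276.

185/276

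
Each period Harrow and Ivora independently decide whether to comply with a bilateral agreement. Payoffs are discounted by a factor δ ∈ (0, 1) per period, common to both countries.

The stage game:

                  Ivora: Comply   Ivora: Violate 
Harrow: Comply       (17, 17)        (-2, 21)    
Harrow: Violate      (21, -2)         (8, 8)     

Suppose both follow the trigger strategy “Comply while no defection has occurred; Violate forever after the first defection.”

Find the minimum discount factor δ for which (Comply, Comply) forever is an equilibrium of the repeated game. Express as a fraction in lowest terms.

One-period gain from deviating is 21 − 17 = 4. The loss is 17 − 8 = 9 in every subsequent period, with present value 9·δ/(1−δ).
Deviation is unprofitable when 9·δ/(1−δ) ≥ 4, i.e. δ/(1−δ) ≥ 4/9.
Equivalently δ ≥ 4/(4+9) = 4/13.

4/13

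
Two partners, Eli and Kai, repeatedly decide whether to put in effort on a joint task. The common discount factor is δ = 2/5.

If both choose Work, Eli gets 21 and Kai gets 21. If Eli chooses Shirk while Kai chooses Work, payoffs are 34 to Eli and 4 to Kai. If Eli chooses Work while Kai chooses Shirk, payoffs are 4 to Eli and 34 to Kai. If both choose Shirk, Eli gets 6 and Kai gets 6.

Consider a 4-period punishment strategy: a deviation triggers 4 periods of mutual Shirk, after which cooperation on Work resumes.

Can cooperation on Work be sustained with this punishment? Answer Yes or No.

No

Comparing payoff streams over the 5 periods until play realigns: cooperate → 21(1+δ+…+δ^4); deviate → 34 + 6(δ+…+δ^4).
Cooperation is sustained iff (21−6)(δ+…+δ^4) ≥ 34−21.
δ+…+δ^4 = 2/5·(1−(2/5)^4)/(1−2/5) = 0.6496, and (34−21)/(21−6) = 0.8667.
0.6496 < 0.8667, so cooperation is not sustainable.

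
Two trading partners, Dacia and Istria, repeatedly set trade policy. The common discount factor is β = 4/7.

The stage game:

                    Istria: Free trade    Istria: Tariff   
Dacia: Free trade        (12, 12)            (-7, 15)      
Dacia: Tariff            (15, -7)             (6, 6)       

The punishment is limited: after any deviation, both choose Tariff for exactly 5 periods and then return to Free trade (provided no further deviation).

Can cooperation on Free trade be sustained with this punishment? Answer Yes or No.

A one-shot deviation gives 15 now, then 6 for 5 periods, then back to 12.
Gain from deviating: (15−12) today; loss: (12−6) in each of the next 5 periods.
No-deviation condition: (12−6)(β+…+β^5) ≥ 15−12, i.e. β+…+β^5 ≥ 1/2.
At β = 4/7: β+…+β^5 = 1.2521 ≥ 0.5000.
So cooperation is sustainable.

Yes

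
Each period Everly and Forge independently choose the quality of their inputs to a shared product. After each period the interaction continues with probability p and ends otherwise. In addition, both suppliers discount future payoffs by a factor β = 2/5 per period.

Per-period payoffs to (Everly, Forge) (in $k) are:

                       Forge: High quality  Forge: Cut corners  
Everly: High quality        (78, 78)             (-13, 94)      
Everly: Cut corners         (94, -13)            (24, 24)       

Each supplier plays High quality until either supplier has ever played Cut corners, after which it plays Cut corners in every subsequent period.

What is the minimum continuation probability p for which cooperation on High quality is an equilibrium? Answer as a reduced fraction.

Expected continuation weight on next period's payoff is β·p = 2/5·p, which plays the role of the discount factor.
Cooperation requires 2/5·p ≥ (94−78)/(94−24) = 8/35, hence p ≥ 4/7.

4/7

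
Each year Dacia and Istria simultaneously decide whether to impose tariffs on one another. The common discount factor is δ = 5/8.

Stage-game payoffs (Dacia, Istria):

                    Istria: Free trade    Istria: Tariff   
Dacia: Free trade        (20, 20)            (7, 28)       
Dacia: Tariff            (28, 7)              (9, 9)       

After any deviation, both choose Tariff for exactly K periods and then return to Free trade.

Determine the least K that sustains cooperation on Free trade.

2

Need Σ_{k=1}^{K} δ^k ≥ (28−20)/(20−9) = 0.7273 at δ = 5/8.
At K = 1 the sum is 0.6250 < 0.7273; at K = 2 it is 1.0156 ≥ 0.7273.
So the minimum punishment length is K = 2.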